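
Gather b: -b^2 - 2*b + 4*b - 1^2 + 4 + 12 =-b^2 + 2*b + 15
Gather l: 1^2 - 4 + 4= 1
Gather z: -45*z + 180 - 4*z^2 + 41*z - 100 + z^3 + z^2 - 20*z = z^3 - 3*z^2 - 24*z + 80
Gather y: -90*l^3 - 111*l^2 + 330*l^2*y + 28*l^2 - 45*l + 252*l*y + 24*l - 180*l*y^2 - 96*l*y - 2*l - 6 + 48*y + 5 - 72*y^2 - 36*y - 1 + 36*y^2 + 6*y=-90*l^3 - 83*l^2 - 23*l + y^2*(-180*l - 36) + y*(330*l^2 + 156*l + 18) - 2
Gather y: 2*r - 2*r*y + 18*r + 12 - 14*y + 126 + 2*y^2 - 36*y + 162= 20*r + 2*y^2 + y*(-2*r - 50) + 300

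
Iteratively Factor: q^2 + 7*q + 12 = (q + 3)*(q + 4)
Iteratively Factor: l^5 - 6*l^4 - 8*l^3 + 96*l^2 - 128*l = (l)*(l^4 - 6*l^3 - 8*l^2 + 96*l - 128) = l*(l - 4)*(l^3 - 2*l^2 - 16*l + 32) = l*(l - 4)*(l + 4)*(l^2 - 6*l + 8) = l*(l - 4)^2*(l + 4)*(l - 2)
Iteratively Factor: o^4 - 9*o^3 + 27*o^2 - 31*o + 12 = (o - 1)*(o^3 - 8*o^2 + 19*o - 12) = (o - 1)^2*(o^2 - 7*o + 12) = (o - 3)*(o - 1)^2*(o - 4)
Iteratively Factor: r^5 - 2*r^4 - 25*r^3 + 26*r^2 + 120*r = (r)*(r^4 - 2*r^3 - 25*r^2 + 26*r + 120) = r*(r - 5)*(r^3 + 3*r^2 - 10*r - 24) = r*(r - 5)*(r + 2)*(r^2 + r - 12) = r*(r - 5)*(r + 2)*(r + 4)*(r - 3)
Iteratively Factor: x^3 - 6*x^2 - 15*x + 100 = (x - 5)*(x^2 - x - 20) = (x - 5)*(x + 4)*(x - 5)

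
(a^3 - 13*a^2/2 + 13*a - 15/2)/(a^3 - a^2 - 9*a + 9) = (a - 5/2)/(a + 3)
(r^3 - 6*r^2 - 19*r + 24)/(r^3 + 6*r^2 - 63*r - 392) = (r^2 + 2*r - 3)/(r^2 + 14*r + 49)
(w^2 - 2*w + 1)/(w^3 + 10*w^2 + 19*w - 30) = (w - 1)/(w^2 + 11*w + 30)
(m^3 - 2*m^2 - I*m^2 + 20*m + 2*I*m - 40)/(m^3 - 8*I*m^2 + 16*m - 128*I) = (m^2 - m*(2 + 5*I) + 10*I)/(m^2 - 12*I*m - 32)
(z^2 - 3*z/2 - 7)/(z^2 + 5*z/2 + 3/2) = (2*z^2 - 3*z - 14)/(2*z^2 + 5*z + 3)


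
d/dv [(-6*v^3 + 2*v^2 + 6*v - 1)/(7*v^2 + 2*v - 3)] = 2*(-21*v^4 - 12*v^3 + 8*v^2 + v - 8)/(49*v^4 + 28*v^3 - 38*v^2 - 12*v + 9)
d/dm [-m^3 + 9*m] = 9 - 3*m^2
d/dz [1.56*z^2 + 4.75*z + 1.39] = 3.12*z + 4.75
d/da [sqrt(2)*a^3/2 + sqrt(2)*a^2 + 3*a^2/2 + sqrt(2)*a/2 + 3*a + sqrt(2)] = 3*sqrt(2)*a^2/2 + 2*sqrt(2)*a + 3*a + sqrt(2)/2 + 3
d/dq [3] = 0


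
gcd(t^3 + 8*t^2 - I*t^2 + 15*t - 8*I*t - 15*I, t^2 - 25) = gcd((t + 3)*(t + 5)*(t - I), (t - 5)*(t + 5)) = t + 5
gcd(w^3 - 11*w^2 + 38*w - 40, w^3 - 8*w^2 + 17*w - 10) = w^2 - 7*w + 10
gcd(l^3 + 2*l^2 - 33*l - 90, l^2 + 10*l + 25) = l + 5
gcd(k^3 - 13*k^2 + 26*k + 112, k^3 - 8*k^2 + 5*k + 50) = k + 2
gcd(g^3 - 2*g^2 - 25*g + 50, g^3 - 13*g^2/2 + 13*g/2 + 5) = g^2 - 7*g + 10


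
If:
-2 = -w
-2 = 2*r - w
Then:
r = 0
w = 2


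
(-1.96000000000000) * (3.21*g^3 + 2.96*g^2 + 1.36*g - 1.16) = -6.2916*g^3 - 5.8016*g^2 - 2.6656*g + 2.2736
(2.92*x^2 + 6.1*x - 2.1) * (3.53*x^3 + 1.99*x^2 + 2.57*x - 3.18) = 10.3076*x^5 + 27.3438*x^4 + 12.2304*x^3 + 2.2124*x^2 - 24.795*x + 6.678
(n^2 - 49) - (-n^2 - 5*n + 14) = 2*n^2 + 5*n - 63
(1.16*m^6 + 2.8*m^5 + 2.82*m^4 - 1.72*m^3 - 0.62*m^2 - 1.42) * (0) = 0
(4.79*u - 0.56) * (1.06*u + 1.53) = 5.0774*u^2 + 6.7351*u - 0.8568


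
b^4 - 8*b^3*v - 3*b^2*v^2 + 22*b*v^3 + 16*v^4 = (b - 8*v)*(b - 2*v)*(b + v)^2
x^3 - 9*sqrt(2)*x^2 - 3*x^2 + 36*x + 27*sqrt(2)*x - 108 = (x - 3)*(x - 6*sqrt(2))*(x - 3*sqrt(2))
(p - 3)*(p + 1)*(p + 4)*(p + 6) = p^4 + 8*p^3 + p^2 - 78*p - 72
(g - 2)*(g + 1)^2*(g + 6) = g^4 + 6*g^3 - 3*g^2 - 20*g - 12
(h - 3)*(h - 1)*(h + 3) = h^3 - h^2 - 9*h + 9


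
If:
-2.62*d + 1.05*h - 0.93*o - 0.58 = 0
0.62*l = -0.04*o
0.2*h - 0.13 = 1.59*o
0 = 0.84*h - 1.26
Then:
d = 0.34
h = 1.50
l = -0.01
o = 0.11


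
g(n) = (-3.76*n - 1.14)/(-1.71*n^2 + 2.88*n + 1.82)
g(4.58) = 0.88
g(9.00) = 0.32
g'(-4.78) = -0.05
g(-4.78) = -0.33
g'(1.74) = -10.90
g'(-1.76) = -0.23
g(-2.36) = -0.53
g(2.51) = 6.13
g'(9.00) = -0.05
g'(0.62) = -0.97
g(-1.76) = -0.64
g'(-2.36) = -0.14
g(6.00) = 0.56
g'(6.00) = -0.14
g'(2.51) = -18.11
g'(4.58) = -0.36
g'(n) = (-3.76*n - 1.14)*(3.42*n - 2.88)/(-1.71*n^2 + 2.88*n + 1.82)^2 - 3.76/(-1.71*n^2 + 2.88*n + 1.82) = (6.4296*n^2 - 10.8288*n - (3.42*n - 2.88)*(3.76*n + 1.14) - 6.8432)/(-1.71*n^2 + 2.88*n + 1.82)^2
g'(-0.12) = -1.52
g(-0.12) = -0.48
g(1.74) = -4.64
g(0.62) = -1.18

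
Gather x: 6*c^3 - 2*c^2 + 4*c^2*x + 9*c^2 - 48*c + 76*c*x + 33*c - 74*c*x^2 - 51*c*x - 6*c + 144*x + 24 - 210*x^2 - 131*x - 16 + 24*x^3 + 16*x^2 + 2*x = 6*c^3 + 7*c^2 - 21*c + 24*x^3 + x^2*(-74*c - 194) + x*(4*c^2 + 25*c + 15) + 8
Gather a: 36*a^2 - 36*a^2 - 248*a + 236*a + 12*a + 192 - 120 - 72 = 0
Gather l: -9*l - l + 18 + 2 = 20 - 10*l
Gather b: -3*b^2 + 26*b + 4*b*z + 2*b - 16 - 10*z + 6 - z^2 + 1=-3*b^2 + b*(4*z + 28) - z^2 - 10*z - 9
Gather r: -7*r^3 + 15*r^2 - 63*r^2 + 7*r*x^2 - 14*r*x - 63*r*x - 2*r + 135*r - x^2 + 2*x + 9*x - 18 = -7*r^3 - 48*r^2 + r*(7*x^2 - 77*x + 133) - x^2 + 11*x - 18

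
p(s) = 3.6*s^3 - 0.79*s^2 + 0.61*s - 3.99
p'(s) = 10.8*s^2 - 1.58*s + 0.61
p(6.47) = 941.91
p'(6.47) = 442.49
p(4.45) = 300.32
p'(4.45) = 207.45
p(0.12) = -3.92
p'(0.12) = 0.58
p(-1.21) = -12.26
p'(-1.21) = 18.33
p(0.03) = -3.97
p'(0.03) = 0.57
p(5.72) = 647.39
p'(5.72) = 344.93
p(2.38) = 41.52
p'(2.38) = 58.03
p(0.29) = -3.79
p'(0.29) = 1.06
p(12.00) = 6110.37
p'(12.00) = 1536.85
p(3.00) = 87.93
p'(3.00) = 93.07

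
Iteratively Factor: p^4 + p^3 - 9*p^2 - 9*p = (p + 3)*(p^3 - 2*p^2 - 3*p) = (p - 3)*(p + 3)*(p^2 + p) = p*(p - 3)*(p + 3)*(p + 1)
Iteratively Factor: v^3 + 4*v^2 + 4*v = (v + 2)*(v^2 + 2*v) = (v + 2)^2*(v)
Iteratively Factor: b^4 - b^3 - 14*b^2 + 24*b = (b + 4)*(b^3 - 5*b^2 + 6*b) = (b - 3)*(b + 4)*(b^2 - 2*b) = (b - 3)*(b - 2)*(b + 4)*(b)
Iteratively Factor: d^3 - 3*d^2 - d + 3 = (d + 1)*(d^2 - 4*d + 3) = (d - 3)*(d + 1)*(d - 1)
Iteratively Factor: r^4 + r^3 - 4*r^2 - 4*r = (r + 1)*(r^3 - 4*r) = (r - 2)*(r + 1)*(r^2 + 2*r) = r*(r - 2)*(r + 1)*(r + 2)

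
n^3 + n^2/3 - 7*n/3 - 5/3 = (n - 5/3)*(n + 1)^2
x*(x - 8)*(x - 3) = x^3 - 11*x^2 + 24*x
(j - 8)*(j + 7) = j^2 - j - 56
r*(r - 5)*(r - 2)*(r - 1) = r^4 - 8*r^3 + 17*r^2 - 10*r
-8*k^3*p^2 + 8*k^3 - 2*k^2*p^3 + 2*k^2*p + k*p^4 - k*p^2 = (-4*k + p)*(2*k + p)*(p - 1)*(k*p + k)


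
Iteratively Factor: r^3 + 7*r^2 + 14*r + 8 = (r + 2)*(r^2 + 5*r + 4) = (r + 2)*(r + 4)*(r + 1)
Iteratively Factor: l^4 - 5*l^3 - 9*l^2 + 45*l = (l)*(l^3 - 5*l^2 - 9*l + 45) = l*(l + 3)*(l^2 - 8*l + 15) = l*(l - 5)*(l + 3)*(l - 3)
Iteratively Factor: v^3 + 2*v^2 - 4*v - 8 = (v - 2)*(v^2 + 4*v + 4) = (v - 2)*(v + 2)*(v + 2)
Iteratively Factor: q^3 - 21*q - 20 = (q + 4)*(q^2 - 4*q - 5) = (q + 1)*(q + 4)*(q - 5)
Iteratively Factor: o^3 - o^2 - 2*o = (o + 1)*(o^2 - 2*o) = (o - 2)*(o + 1)*(o)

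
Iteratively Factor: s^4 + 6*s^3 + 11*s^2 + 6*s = (s + 1)*(s^3 + 5*s^2 + 6*s) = (s + 1)*(s + 3)*(s^2 + 2*s) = (s + 1)*(s + 2)*(s + 3)*(s)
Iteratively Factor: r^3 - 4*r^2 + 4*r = (r - 2)*(r^2 - 2*r) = (r - 2)^2*(r)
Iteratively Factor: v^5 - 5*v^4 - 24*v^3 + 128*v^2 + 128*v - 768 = (v - 4)*(v^4 - v^3 - 28*v^2 + 16*v + 192) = (v - 4)*(v + 3)*(v^3 - 4*v^2 - 16*v + 64) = (v - 4)^2*(v + 3)*(v^2 - 16) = (v - 4)^2*(v + 3)*(v + 4)*(v - 4)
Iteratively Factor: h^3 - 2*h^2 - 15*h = (h)*(h^2 - 2*h - 15) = h*(h + 3)*(h - 5)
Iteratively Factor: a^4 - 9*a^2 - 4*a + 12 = (a - 1)*(a^3 + a^2 - 8*a - 12) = (a - 1)*(a + 2)*(a^2 - a - 6) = (a - 3)*(a - 1)*(a + 2)*(a + 2)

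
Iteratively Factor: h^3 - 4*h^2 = (h)*(h^2 - 4*h) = h^2*(h - 4)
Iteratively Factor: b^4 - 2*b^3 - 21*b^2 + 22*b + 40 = (b - 2)*(b^3 - 21*b - 20) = (b - 2)*(b + 4)*(b^2 - 4*b - 5) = (b - 5)*(b - 2)*(b + 4)*(b + 1)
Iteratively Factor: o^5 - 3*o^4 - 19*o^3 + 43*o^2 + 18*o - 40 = (o + 4)*(o^4 - 7*o^3 + 9*o^2 + 7*o - 10) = (o + 1)*(o + 4)*(o^3 - 8*o^2 + 17*o - 10) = (o - 5)*(o + 1)*(o + 4)*(o^2 - 3*o + 2) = (o - 5)*(o - 2)*(o + 1)*(o + 4)*(o - 1)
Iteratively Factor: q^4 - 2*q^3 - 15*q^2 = (q + 3)*(q^3 - 5*q^2) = q*(q + 3)*(q^2 - 5*q) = q^2*(q + 3)*(q - 5)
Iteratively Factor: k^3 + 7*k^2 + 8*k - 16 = (k - 1)*(k^2 + 8*k + 16) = (k - 1)*(k + 4)*(k + 4)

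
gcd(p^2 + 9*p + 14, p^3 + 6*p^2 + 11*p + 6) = p + 2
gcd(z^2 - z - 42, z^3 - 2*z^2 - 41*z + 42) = z^2 - z - 42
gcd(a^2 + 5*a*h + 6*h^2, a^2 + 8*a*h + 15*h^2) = a + 3*h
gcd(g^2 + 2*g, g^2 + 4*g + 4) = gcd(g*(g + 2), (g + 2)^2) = g + 2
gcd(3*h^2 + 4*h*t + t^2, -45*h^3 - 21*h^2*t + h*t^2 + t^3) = 3*h + t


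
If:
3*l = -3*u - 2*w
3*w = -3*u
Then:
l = w/3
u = -w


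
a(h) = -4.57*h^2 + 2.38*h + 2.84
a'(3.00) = -25.04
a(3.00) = -31.15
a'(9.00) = -79.88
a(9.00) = -345.91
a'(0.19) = 0.64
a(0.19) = 3.13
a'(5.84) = -51.00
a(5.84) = -139.12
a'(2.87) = -23.85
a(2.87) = -27.97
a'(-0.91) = 10.70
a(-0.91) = -3.11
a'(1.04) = -7.13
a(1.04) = 0.37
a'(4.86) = -42.04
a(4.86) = -93.53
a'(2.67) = -22.02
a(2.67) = -23.38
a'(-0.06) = 2.93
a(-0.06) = 2.68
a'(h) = 2.38 - 9.14*h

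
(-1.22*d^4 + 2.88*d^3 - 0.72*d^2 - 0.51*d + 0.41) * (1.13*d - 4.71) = -1.3786*d^5 + 9.0006*d^4 - 14.3784*d^3 + 2.8149*d^2 + 2.8654*d - 1.9311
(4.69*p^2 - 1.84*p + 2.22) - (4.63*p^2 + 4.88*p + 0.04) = 0.0600000000000005*p^2 - 6.72*p + 2.18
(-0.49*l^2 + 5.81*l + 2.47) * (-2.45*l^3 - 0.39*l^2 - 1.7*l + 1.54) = 1.2005*l^5 - 14.0434*l^4 - 7.4844*l^3 - 11.5949*l^2 + 4.7484*l + 3.8038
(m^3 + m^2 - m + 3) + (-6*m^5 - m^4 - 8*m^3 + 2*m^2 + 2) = -6*m^5 - m^4 - 7*m^3 + 3*m^2 - m + 5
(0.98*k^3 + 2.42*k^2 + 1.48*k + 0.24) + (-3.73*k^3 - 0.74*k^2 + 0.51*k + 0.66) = -2.75*k^3 + 1.68*k^2 + 1.99*k + 0.9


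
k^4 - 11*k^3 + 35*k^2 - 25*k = k*(k - 5)^2*(k - 1)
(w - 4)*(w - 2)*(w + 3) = w^3 - 3*w^2 - 10*w + 24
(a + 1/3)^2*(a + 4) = a^3 + 14*a^2/3 + 25*a/9 + 4/9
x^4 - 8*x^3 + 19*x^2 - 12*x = x*(x - 4)*(x - 3)*(x - 1)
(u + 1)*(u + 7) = u^2 + 8*u + 7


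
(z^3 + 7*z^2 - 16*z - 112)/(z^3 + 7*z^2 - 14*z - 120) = (z^2 + 11*z + 28)/(z^2 + 11*z + 30)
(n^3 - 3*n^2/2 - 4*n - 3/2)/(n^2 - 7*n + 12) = (2*n^2 + 3*n + 1)/(2*(n - 4))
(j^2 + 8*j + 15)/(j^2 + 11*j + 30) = (j + 3)/(j + 6)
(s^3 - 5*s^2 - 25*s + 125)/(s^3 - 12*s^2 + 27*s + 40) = (s^2 - 25)/(s^2 - 7*s - 8)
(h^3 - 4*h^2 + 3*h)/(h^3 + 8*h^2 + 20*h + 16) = h*(h^2 - 4*h + 3)/(h^3 + 8*h^2 + 20*h + 16)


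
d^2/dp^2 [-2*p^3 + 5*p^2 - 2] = 10 - 12*p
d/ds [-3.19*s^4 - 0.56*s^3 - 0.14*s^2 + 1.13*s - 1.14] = -12.76*s^3 - 1.68*s^2 - 0.28*s + 1.13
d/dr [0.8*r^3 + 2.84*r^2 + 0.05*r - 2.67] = 2.4*r^2 + 5.68*r + 0.05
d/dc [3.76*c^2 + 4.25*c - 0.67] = 7.52*c + 4.25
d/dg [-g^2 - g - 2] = -2*g - 1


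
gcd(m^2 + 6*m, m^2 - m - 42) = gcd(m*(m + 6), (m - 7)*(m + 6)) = m + 6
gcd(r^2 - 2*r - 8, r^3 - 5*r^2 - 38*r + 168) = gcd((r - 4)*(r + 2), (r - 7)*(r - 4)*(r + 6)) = r - 4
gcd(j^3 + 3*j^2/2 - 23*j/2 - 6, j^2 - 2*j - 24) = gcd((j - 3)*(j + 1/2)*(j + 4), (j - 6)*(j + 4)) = j + 4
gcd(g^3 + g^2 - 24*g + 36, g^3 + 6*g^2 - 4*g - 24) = g^2 + 4*g - 12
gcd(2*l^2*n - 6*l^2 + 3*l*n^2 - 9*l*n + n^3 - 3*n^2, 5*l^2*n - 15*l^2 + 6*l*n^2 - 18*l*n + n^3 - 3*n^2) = l*n - 3*l + n^2 - 3*n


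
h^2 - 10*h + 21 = (h - 7)*(h - 3)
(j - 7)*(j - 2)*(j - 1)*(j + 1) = j^4 - 9*j^3 + 13*j^2 + 9*j - 14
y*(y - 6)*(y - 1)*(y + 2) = y^4 - 5*y^3 - 8*y^2 + 12*y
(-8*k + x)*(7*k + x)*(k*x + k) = -56*k^3*x - 56*k^3 - k^2*x^2 - k^2*x + k*x^3 + k*x^2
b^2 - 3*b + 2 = (b - 2)*(b - 1)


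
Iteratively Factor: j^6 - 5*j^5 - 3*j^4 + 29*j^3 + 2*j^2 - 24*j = (j)*(j^5 - 5*j^4 - 3*j^3 + 29*j^2 + 2*j - 24) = j*(j - 3)*(j^4 - 2*j^3 - 9*j^2 + 2*j + 8) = j*(j - 3)*(j + 2)*(j^3 - 4*j^2 - j + 4) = j*(j - 3)*(j - 1)*(j + 2)*(j^2 - 3*j - 4) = j*(j - 4)*(j - 3)*(j - 1)*(j + 2)*(j + 1)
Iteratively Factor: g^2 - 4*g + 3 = (g - 3)*(g - 1)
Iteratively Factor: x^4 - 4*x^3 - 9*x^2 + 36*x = (x - 4)*(x^3 - 9*x) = x*(x - 4)*(x^2 - 9) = x*(x - 4)*(x - 3)*(x + 3)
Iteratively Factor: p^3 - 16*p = (p)*(p^2 - 16) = p*(p + 4)*(p - 4)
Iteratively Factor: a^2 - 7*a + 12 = (a - 3)*(a - 4)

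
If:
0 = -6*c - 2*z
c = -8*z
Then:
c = 0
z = 0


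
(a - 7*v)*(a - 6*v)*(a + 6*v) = a^3 - 7*a^2*v - 36*a*v^2 + 252*v^3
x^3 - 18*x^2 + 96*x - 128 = (x - 8)^2*(x - 2)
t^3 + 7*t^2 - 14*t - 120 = (t - 4)*(t + 5)*(t + 6)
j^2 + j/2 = j*(j + 1/2)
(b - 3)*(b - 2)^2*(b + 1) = b^4 - 6*b^3 + 9*b^2 + 4*b - 12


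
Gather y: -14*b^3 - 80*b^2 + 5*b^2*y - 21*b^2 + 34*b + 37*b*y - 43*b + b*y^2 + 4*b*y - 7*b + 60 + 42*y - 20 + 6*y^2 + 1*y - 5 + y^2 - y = -14*b^3 - 101*b^2 - 16*b + y^2*(b + 7) + y*(5*b^2 + 41*b + 42) + 35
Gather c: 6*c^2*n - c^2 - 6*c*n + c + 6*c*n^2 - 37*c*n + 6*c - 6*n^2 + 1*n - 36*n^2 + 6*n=c^2*(6*n - 1) + c*(6*n^2 - 43*n + 7) - 42*n^2 + 7*n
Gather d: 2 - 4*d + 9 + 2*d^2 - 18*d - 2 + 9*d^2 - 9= 11*d^2 - 22*d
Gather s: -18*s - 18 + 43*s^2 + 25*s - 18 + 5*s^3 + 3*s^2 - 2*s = 5*s^3 + 46*s^2 + 5*s - 36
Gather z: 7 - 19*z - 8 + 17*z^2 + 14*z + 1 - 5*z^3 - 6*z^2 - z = -5*z^3 + 11*z^2 - 6*z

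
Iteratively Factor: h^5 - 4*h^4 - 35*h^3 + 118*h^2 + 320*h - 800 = (h - 5)*(h^4 + h^3 - 30*h^2 - 32*h + 160) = (h - 5)^2*(h^3 + 6*h^2 - 32) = (h - 5)^2*(h - 2)*(h^2 + 8*h + 16) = (h - 5)^2*(h - 2)*(h + 4)*(h + 4)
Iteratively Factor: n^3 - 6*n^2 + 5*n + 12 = (n - 4)*(n^2 - 2*n - 3) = (n - 4)*(n + 1)*(n - 3)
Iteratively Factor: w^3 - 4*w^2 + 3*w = (w - 3)*(w^2 - w) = w*(w - 3)*(w - 1)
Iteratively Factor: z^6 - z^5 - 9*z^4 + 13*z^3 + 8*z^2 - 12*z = (z + 3)*(z^5 - 4*z^4 + 3*z^3 + 4*z^2 - 4*z) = (z - 1)*(z + 3)*(z^4 - 3*z^3 + 4*z) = (z - 1)*(z + 1)*(z + 3)*(z^3 - 4*z^2 + 4*z) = z*(z - 1)*(z + 1)*(z + 3)*(z^2 - 4*z + 4) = z*(z - 2)*(z - 1)*(z + 1)*(z + 3)*(z - 2)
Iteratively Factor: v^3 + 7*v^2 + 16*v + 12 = (v + 3)*(v^2 + 4*v + 4) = (v + 2)*(v + 3)*(v + 2)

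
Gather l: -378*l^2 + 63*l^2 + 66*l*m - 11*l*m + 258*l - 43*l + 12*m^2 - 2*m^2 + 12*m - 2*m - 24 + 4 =-315*l^2 + l*(55*m + 215) + 10*m^2 + 10*m - 20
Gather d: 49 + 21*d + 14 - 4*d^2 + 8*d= -4*d^2 + 29*d + 63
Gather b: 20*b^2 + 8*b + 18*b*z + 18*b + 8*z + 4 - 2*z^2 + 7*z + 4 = 20*b^2 + b*(18*z + 26) - 2*z^2 + 15*z + 8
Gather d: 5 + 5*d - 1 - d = 4*d + 4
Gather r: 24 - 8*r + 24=48 - 8*r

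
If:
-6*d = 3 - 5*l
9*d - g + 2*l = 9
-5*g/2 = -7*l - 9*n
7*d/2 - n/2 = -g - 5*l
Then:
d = 209/1187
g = -6876/1187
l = 963/1187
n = -2659/1187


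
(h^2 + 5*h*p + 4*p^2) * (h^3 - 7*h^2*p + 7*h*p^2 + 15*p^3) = h^5 - 2*h^4*p - 24*h^3*p^2 + 22*h^2*p^3 + 103*h*p^4 + 60*p^5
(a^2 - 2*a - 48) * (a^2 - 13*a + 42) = a^4 - 15*a^3 + 20*a^2 + 540*a - 2016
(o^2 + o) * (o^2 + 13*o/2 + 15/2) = o^4 + 15*o^3/2 + 14*o^2 + 15*o/2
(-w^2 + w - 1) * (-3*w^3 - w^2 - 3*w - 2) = 3*w^5 - 2*w^4 + 5*w^3 + w + 2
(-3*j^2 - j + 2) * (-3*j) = 9*j^3 + 3*j^2 - 6*j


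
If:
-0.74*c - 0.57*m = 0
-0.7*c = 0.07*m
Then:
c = 0.00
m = 0.00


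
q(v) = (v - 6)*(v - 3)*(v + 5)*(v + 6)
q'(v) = (v - 6)*(v - 3)*(v + 5) + (v - 6)*(v - 3)*(v + 6) + (v - 6)*(v + 5)*(v + 6) + (v - 3)*(v + 5)*(v + 6) = 4*v^3 + 6*v^2 - 102*v - 72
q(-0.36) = 559.23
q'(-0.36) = -34.69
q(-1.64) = 519.32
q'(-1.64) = 93.77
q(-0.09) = 546.07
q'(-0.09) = -62.77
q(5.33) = -182.71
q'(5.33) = 160.47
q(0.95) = 428.10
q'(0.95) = -160.06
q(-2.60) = 392.99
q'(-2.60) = 163.46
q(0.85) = 443.70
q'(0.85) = -151.91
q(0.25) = 518.85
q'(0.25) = -97.06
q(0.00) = 540.00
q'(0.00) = -72.00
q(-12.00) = 11340.00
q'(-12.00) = -4896.00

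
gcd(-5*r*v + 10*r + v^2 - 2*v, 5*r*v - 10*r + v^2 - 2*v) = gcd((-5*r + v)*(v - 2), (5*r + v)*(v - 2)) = v - 2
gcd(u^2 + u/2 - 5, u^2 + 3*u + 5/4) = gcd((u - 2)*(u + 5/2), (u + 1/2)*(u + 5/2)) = u + 5/2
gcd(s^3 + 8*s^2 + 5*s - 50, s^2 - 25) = s + 5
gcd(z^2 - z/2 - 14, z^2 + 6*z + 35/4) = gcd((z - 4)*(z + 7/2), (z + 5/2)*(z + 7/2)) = z + 7/2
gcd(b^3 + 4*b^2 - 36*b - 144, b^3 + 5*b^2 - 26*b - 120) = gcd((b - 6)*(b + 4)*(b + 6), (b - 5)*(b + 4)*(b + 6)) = b^2 + 10*b + 24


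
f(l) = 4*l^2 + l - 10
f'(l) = 8*l + 1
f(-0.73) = -8.60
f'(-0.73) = -4.84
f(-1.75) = 0.50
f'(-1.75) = -13.00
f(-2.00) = 4.00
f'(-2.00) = -15.00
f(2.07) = 9.21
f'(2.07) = 17.56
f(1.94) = 6.99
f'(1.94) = 16.52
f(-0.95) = -7.34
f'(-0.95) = -6.60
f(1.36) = -1.24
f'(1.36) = 11.88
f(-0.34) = -9.88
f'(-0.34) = -1.72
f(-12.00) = 554.00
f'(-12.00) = -95.00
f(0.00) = -10.00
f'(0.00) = 1.00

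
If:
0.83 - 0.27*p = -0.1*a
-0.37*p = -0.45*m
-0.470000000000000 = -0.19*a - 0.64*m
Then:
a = -2.98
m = 1.62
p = 1.97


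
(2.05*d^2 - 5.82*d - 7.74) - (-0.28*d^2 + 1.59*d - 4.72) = 2.33*d^2 - 7.41*d - 3.02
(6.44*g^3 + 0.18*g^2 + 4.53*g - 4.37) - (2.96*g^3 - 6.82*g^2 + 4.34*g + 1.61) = 3.48*g^3 + 7.0*g^2 + 0.19*g - 5.98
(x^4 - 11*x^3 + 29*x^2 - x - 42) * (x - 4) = x^5 - 15*x^4 + 73*x^3 - 117*x^2 - 38*x + 168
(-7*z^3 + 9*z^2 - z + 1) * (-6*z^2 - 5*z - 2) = 42*z^5 - 19*z^4 - 25*z^3 - 19*z^2 - 3*z - 2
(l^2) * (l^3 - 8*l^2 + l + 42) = l^5 - 8*l^4 + l^3 + 42*l^2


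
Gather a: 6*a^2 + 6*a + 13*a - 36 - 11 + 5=6*a^2 + 19*a - 42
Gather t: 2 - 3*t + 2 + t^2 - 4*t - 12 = t^2 - 7*t - 8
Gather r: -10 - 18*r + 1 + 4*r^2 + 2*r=4*r^2 - 16*r - 9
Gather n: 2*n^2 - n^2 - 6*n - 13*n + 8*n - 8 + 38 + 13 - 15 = n^2 - 11*n + 28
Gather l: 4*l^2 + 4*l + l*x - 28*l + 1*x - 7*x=4*l^2 + l*(x - 24) - 6*x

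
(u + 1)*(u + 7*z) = u^2 + 7*u*z + u + 7*z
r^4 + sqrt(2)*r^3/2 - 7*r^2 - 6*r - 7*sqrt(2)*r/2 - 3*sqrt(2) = (r - 3)*(r + 1)*(r + 2)*(r + sqrt(2)/2)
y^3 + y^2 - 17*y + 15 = (y - 3)*(y - 1)*(y + 5)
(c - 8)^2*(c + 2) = c^3 - 14*c^2 + 32*c + 128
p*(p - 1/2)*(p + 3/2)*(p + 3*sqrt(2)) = p^4 + p^3 + 3*sqrt(2)*p^3 - 3*p^2/4 + 3*sqrt(2)*p^2 - 9*sqrt(2)*p/4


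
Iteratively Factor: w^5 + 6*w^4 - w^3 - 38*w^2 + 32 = (w - 2)*(w^4 + 8*w^3 + 15*w^2 - 8*w - 16) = (w - 2)*(w - 1)*(w^3 + 9*w^2 + 24*w + 16) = (w - 2)*(w - 1)*(w + 1)*(w^2 + 8*w + 16) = (w - 2)*(w - 1)*(w + 1)*(w + 4)*(w + 4)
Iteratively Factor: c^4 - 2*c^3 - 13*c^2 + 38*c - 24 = (c - 1)*(c^3 - c^2 - 14*c + 24) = (c - 3)*(c - 1)*(c^2 + 2*c - 8) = (c - 3)*(c - 2)*(c - 1)*(c + 4)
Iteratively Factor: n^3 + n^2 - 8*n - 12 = (n + 2)*(n^2 - n - 6) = (n - 3)*(n + 2)*(n + 2)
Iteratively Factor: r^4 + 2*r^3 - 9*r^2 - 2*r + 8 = (r - 2)*(r^3 + 4*r^2 - r - 4) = (r - 2)*(r - 1)*(r^2 + 5*r + 4) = (r - 2)*(r - 1)*(r + 1)*(r + 4)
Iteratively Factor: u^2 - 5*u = (u - 5)*(u)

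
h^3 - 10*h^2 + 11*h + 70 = (h - 7)*(h - 5)*(h + 2)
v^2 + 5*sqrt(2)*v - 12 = (v - sqrt(2))*(v + 6*sqrt(2))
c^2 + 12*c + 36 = (c + 6)^2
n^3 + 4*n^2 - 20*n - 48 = (n - 4)*(n + 2)*(n + 6)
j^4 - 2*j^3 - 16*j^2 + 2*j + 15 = (j - 5)*(j - 1)*(j + 1)*(j + 3)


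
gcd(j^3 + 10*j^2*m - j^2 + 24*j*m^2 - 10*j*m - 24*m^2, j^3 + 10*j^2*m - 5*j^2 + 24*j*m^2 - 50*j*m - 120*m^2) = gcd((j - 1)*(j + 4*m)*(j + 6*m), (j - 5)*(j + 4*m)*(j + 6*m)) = j^2 + 10*j*m + 24*m^2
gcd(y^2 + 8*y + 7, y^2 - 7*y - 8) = y + 1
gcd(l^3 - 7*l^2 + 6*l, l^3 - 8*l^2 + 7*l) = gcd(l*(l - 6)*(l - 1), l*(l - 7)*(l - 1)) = l^2 - l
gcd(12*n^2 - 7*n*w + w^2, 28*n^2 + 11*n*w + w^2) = 1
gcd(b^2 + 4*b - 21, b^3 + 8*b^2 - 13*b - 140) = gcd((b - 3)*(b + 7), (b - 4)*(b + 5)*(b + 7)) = b + 7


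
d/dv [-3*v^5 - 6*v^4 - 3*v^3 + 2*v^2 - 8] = v*(-15*v^3 - 24*v^2 - 9*v + 4)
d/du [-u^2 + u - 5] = 1 - 2*u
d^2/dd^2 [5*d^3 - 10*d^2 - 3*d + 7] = 30*d - 20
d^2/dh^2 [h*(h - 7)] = 2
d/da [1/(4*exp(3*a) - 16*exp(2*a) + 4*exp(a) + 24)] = (-3*exp(2*a) + 8*exp(a) - 1)*exp(a)/(4*(exp(3*a) - 4*exp(2*a) + exp(a) + 6)^2)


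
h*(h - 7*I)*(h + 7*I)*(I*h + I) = I*h^4 + I*h^3 + 49*I*h^2 + 49*I*h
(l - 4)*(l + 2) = l^2 - 2*l - 8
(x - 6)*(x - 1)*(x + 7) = x^3 - 43*x + 42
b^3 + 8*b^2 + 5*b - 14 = (b - 1)*(b + 2)*(b + 7)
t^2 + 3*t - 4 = (t - 1)*(t + 4)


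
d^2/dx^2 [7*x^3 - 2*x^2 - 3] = 42*x - 4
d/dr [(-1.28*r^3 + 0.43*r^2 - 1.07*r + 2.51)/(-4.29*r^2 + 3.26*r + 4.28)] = (5.4912*r^4 - 8.3456*r^3 - 19.6237*r^2 + 25.2166*r - 12.7622)/(18.4041*r^4 - 27.9708*r^3 - 26.0948*r^2 + 27.9056*r + 18.3184)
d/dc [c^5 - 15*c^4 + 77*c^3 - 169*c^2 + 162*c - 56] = 5*c^4 - 60*c^3 + 231*c^2 - 338*c + 162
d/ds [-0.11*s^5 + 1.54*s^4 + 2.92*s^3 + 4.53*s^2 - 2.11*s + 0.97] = -0.55*s^4 + 6.16*s^3 + 8.76*s^2 + 9.06*s - 2.11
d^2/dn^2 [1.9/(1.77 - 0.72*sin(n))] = (0.98496*sin(n)^2 + 2.42136*sin(n) - 1.96992)/(0.72*sin(n) - 1.77)^3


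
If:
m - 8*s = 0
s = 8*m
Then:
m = 0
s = 0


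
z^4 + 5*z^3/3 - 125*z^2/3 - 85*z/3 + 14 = (z - 6)*(z - 1/3)*(z + 1)*(z + 7)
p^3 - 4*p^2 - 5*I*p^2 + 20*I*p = p*(p - 4)*(p - 5*I)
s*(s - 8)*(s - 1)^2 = s^4 - 10*s^3 + 17*s^2 - 8*s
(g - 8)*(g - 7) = g^2 - 15*g + 56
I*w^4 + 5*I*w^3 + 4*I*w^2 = w^2*(w + 4)*(I*w + I)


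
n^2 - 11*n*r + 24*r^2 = (n - 8*r)*(n - 3*r)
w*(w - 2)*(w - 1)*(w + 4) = w^4 + w^3 - 10*w^2 + 8*w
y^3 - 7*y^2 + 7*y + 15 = (y - 5)*(y - 3)*(y + 1)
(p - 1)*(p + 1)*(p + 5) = p^3 + 5*p^2 - p - 5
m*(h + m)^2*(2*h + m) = 2*h^3*m + 5*h^2*m^2 + 4*h*m^3 + m^4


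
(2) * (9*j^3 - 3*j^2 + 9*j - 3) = 18*j^3 - 6*j^2 + 18*j - 6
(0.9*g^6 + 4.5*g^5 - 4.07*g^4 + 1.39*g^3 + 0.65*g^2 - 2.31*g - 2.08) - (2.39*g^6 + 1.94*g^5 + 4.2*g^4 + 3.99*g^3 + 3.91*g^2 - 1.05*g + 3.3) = -1.49*g^6 + 2.56*g^5 - 8.27*g^4 - 2.6*g^3 - 3.26*g^2 - 1.26*g - 5.38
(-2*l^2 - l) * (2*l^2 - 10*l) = -4*l^4 + 18*l^3 + 10*l^2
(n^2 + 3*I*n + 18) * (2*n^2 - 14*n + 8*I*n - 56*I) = 2*n^4 - 14*n^3 + 14*I*n^3 + 12*n^2 - 98*I*n^2 - 84*n + 144*I*n - 1008*I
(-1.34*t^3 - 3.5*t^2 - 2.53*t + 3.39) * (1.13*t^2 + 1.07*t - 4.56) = -1.5142*t^5 - 5.3888*t^4 - 0.493499999999999*t^3 + 17.0836*t^2 + 15.1641*t - 15.4584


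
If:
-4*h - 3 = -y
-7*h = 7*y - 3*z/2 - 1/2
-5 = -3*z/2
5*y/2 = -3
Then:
No Solution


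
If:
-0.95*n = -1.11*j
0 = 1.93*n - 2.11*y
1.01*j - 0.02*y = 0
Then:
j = 0.00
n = 0.00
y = 0.00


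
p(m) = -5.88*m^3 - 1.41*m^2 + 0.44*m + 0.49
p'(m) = -17.64*m^2 - 2.82*m + 0.44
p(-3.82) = 306.00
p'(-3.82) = -246.20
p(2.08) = -57.61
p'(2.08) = -81.74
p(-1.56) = 18.70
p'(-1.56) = -38.09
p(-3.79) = 298.68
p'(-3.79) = -242.25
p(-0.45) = 0.54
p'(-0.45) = -1.86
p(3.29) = -222.72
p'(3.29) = -199.77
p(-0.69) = 1.45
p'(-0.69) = -6.01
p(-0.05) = 0.47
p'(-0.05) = 0.54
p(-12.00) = 9952.81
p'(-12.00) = -2505.88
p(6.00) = -1317.71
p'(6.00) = -651.52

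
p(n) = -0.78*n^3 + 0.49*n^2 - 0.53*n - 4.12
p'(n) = -2.34*n^2 + 0.98*n - 0.53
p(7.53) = -313.35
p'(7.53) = -125.83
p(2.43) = -13.71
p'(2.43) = -11.97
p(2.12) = -10.47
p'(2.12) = -8.97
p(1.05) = -5.04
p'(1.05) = -2.08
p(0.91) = -4.78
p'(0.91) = -1.58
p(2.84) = -19.54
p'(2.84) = -16.62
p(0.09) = -4.16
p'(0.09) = -0.46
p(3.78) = -41.25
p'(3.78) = -30.26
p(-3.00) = 22.94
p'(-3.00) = -24.53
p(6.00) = -158.14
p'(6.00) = -78.89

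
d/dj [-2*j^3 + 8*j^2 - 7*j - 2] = -6*j^2 + 16*j - 7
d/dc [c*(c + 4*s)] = 2*c + 4*s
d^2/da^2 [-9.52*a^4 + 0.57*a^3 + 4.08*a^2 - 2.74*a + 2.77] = -114.24*a^2 + 3.42*a + 8.16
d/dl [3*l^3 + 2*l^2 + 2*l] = 9*l^2 + 4*l + 2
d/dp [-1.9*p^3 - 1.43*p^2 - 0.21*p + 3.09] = -5.7*p^2 - 2.86*p - 0.21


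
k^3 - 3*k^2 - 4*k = k*(k - 4)*(k + 1)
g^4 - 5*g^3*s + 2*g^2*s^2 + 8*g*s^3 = g*(g - 4*s)*(g - 2*s)*(g + s)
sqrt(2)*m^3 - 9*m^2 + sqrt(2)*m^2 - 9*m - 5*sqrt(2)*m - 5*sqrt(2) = (m + 1)*(m - 5*sqrt(2))*(sqrt(2)*m + 1)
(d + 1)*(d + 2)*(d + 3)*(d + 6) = d^4 + 12*d^3 + 47*d^2 + 72*d + 36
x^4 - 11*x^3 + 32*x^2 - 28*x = x*(x - 7)*(x - 2)^2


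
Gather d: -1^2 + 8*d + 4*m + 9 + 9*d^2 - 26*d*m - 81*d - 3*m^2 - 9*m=9*d^2 + d*(-26*m - 73) - 3*m^2 - 5*m + 8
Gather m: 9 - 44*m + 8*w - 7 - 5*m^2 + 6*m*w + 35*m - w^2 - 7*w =-5*m^2 + m*(6*w - 9) - w^2 + w + 2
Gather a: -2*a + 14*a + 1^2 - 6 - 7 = 12*a - 12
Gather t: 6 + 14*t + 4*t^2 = 4*t^2 + 14*t + 6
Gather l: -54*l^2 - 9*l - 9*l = -54*l^2 - 18*l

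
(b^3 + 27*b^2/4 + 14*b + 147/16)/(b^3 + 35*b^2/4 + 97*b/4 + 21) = (b^2 + 5*b + 21/4)/(b^2 + 7*b + 12)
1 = 1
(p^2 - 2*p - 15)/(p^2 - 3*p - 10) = (p + 3)/(p + 2)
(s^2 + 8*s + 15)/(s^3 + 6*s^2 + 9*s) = (s + 5)/(s*(s + 3))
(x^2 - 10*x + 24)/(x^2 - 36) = (x - 4)/(x + 6)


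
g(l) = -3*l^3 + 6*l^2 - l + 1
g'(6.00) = -253.00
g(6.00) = -437.00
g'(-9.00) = -838.00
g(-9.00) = 2683.00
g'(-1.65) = -45.30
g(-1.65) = 32.46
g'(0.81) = 2.82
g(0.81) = 2.53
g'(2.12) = -16.01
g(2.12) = -2.74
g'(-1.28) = -31.11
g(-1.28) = 18.40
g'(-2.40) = -81.64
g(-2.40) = 79.43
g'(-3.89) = -183.87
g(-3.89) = 272.27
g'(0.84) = 2.73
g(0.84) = 2.62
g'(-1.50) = -39.25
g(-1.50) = 26.12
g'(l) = -9*l^2 + 12*l - 1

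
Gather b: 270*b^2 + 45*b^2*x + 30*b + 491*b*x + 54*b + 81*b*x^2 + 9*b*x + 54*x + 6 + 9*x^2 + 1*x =b^2*(45*x + 270) + b*(81*x^2 + 500*x + 84) + 9*x^2 + 55*x + 6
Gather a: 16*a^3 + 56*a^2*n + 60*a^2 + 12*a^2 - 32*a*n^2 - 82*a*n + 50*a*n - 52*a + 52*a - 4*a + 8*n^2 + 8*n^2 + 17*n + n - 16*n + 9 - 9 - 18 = 16*a^3 + a^2*(56*n + 72) + a*(-32*n^2 - 32*n - 4) + 16*n^2 + 2*n - 18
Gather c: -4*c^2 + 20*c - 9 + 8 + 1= -4*c^2 + 20*c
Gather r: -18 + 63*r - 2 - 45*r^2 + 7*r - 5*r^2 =-50*r^2 + 70*r - 20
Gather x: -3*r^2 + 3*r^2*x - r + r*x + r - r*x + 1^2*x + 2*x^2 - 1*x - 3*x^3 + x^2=3*r^2*x - 3*r^2 - 3*x^3 + 3*x^2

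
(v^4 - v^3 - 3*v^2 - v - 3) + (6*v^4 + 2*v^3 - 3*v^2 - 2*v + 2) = 7*v^4 + v^3 - 6*v^2 - 3*v - 1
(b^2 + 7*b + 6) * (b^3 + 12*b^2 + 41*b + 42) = b^5 + 19*b^4 + 131*b^3 + 401*b^2 + 540*b + 252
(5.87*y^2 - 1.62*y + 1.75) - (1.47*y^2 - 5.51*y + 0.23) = 4.4*y^2 + 3.89*y + 1.52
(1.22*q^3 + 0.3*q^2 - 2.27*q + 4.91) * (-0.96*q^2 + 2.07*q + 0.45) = -1.1712*q^5 + 2.2374*q^4 + 3.3492*q^3 - 9.2775*q^2 + 9.1422*q + 2.2095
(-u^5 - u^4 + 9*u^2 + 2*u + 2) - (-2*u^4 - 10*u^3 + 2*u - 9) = -u^5 + u^4 + 10*u^3 + 9*u^2 + 11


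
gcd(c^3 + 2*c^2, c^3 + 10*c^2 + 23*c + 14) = c + 2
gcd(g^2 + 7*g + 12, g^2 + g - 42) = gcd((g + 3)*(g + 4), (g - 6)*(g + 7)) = 1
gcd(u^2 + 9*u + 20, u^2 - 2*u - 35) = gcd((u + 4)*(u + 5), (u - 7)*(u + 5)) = u + 5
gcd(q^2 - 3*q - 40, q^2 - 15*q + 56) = q - 8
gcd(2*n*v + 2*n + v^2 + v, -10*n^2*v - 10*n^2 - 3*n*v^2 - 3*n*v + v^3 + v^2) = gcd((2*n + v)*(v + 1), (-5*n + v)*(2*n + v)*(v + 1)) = 2*n*v + 2*n + v^2 + v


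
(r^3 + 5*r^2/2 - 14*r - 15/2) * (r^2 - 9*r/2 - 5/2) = r^5 - 2*r^4 - 111*r^3/4 + 197*r^2/4 + 275*r/4 + 75/4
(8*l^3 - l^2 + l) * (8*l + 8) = 64*l^4 + 56*l^3 + 8*l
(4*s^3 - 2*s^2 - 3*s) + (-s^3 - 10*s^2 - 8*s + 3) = 3*s^3 - 12*s^2 - 11*s + 3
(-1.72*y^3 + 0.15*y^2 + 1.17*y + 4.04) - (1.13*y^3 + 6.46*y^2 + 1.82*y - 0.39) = -2.85*y^3 - 6.31*y^2 - 0.65*y + 4.43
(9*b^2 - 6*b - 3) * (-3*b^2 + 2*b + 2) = -27*b^4 + 36*b^3 + 15*b^2 - 18*b - 6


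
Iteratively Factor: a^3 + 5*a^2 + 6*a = (a + 3)*(a^2 + 2*a) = (a + 2)*(a + 3)*(a)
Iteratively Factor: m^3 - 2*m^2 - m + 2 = (m - 2)*(m^2 - 1) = (m - 2)*(m - 1)*(m + 1)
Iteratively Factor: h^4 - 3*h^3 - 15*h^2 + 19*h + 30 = (h + 3)*(h^3 - 6*h^2 + 3*h + 10) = (h - 5)*(h + 3)*(h^2 - h - 2) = (h - 5)*(h + 1)*(h + 3)*(h - 2)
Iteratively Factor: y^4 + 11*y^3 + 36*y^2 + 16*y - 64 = (y + 4)*(y^3 + 7*y^2 + 8*y - 16) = (y - 1)*(y + 4)*(y^2 + 8*y + 16) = (y - 1)*(y + 4)^2*(y + 4)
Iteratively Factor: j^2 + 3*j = (j + 3)*(j)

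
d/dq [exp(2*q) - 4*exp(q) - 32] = 2*(exp(q) - 2)*exp(q)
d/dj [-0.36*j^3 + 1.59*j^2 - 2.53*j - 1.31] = -1.08*j^2 + 3.18*j - 2.53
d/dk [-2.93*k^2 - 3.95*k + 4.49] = -5.86*k - 3.95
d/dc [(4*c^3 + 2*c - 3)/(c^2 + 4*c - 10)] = 2*(2*c^4 + 16*c^3 - 61*c^2 + 3*c - 4)/(c^4 + 8*c^3 - 4*c^2 - 80*c + 100)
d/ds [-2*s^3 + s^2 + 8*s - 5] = -6*s^2 + 2*s + 8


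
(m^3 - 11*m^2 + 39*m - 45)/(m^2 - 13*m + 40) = (m^2 - 6*m + 9)/(m - 8)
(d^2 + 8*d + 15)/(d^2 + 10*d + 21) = (d + 5)/(d + 7)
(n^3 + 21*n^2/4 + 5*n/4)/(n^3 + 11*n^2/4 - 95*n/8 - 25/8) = 2*n/(2*n - 5)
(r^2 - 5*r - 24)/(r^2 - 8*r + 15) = (r^2 - 5*r - 24)/(r^2 - 8*r + 15)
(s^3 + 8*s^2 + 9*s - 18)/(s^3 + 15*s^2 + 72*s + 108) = (s - 1)/(s + 6)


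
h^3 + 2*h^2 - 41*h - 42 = (h - 6)*(h + 1)*(h + 7)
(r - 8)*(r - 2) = r^2 - 10*r + 16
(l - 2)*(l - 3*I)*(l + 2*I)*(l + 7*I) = l^4 - 2*l^3 + 6*I*l^3 + 13*l^2 - 12*I*l^2 - 26*l + 42*I*l - 84*I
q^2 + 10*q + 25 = (q + 5)^2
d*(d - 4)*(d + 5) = d^3 + d^2 - 20*d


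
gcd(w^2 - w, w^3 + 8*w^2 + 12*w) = w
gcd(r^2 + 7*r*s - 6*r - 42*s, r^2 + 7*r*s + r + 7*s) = r + 7*s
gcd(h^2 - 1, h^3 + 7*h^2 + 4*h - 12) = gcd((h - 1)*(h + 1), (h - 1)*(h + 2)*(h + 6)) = h - 1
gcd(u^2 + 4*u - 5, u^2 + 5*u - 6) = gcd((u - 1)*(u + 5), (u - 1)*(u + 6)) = u - 1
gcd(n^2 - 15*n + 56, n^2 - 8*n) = n - 8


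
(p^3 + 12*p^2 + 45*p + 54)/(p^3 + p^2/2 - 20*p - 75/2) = 2*(p^2 + 9*p + 18)/(2*p^2 - 5*p - 25)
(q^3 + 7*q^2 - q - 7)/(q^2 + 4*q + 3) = (q^2 + 6*q - 7)/(q + 3)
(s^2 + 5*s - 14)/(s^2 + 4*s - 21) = (s - 2)/(s - 3)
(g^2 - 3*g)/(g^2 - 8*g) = (g - 3)/(g - 8)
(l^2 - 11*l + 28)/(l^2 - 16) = (l - 7)/(l + 4)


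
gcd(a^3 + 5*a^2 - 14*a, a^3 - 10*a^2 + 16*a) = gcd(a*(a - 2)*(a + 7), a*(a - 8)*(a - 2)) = a^2 - 2*a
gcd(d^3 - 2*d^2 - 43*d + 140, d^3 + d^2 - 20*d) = d - 4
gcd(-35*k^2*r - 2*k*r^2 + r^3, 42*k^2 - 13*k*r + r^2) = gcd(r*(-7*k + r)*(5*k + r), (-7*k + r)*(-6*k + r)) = -7*k + r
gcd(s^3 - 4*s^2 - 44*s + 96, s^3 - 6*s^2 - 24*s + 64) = s^2 - 10*s + 16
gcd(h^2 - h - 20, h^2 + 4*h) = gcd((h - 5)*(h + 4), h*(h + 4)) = h + 4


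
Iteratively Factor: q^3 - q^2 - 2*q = (q - 2)*(q^2 + q) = q*(q - 2)*(q + 1)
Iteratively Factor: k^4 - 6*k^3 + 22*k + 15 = (k - 5)*(k^3 - k^2 - 5*k - 3) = (k - 5)*(k + 1)*(k^2 - 2*k - 3) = (k - 5)*(k + 1)^2*(k - 3)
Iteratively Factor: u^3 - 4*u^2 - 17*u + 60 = (u + 4)*(u^2 - 8*u + 15) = (u - 3)*(u + 4)*(u - 5)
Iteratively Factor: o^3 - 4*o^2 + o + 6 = (o - 2)*(o^2 - 2*o - 3) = (o - 3)*(o - 2)*(o + 1)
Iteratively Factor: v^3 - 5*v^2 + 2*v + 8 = (v - 2)*(v^2 - 3*v - 4) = (v - 4)*(v - 2)*(v + 1)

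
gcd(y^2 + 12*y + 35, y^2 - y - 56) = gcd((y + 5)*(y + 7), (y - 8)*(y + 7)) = y + 7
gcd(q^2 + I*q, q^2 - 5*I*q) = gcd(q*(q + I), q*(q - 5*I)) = q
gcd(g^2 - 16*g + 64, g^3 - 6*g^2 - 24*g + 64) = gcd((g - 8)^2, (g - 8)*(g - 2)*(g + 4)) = g - 8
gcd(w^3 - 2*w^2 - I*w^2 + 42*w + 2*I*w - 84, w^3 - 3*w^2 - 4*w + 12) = w - 2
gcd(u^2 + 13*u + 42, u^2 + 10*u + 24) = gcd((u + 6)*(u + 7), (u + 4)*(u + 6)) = u + 6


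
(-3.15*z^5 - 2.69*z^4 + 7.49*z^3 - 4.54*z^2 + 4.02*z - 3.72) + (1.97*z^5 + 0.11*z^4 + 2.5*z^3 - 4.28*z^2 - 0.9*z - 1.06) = -1.18*z^5 - 2.58*z^4 + 9.99*z^3 - 8.82*z^2 + 3.12*z - 4.78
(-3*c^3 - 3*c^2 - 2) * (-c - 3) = 3*c^4 + 12*c^3 + 9*c^2 + 2*c + 6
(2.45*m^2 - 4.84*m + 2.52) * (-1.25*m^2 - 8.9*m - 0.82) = -3.0625*m^4 - 15.755*m^3 + 37.917*m^2 - 18.4592*m - 2.0664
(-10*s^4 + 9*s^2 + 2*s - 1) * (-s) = 10*s^5 - 9*s^3 - 2*s^2 + s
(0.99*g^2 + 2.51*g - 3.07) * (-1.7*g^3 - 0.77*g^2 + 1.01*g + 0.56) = -1.683*g^5 - 5.0293*g^4 + 4.2862*g^3 + 5.4534*g^2 - 1.6951*g - 1.7192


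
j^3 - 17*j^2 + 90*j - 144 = (j - 8)*(j - 6)*(j - 3)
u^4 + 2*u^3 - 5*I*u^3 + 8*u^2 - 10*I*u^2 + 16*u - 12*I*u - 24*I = (u + 2)*(u - 6*I)*(u - I)*(u + 2*I)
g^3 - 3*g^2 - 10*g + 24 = (g - 4)*(g - 2)*(g + 3)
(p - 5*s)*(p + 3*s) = p^2 - 2*p*s - 15*s^2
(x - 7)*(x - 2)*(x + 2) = x^3 - 7*x^2 - 4*x + 28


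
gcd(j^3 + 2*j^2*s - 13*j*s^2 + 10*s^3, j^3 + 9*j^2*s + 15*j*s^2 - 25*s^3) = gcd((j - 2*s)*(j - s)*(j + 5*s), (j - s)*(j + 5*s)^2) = -j^2 - 4*j*s + 5*s^2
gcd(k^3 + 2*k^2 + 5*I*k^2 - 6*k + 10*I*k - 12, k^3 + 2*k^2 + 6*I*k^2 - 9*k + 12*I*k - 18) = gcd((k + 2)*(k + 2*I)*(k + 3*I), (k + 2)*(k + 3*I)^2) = k^2 + k*(2 + 3*I) + 6*I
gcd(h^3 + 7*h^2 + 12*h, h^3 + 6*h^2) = h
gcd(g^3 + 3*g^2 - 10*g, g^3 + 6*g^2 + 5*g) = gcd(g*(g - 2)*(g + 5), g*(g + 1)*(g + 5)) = g^2 + 5*g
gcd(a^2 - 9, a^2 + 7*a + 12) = a + 3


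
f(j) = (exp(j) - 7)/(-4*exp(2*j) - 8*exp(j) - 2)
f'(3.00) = 0.00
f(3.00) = -0.00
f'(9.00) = 0.00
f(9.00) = 0.00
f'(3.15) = 0.00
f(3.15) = -0.01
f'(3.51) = 0.00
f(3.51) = -0.01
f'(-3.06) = -0.50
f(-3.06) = 2.92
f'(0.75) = -0.25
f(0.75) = 0.13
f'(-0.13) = -0.62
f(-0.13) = 0.51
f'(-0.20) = -0.66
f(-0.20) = 0.55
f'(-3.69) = -0.31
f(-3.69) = 3.17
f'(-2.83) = -0.59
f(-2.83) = 2.79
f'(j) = (exp(j) - 7)*(8*exp(2*j) + 8*exp(j))/(-4*exp(2*j) - 8*exp(j) - 2)^2 + exp(j)/(-4*exp(2*j) - 8*exp(j) - 2)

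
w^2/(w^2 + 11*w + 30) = w^2/(w^2 + 11*w + 30)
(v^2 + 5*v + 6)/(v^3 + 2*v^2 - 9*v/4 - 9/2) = 4*(v + 3)/(4*v^2 - 9)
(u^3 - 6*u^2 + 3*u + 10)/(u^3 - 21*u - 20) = (u - 2)/(u + 4)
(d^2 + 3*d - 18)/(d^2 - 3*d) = (d + 6)/d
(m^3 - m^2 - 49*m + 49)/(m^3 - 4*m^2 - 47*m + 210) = (m^2 - 8*m + 7)/(m^2 - 11*m + 30)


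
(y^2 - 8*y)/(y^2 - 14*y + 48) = y/(y - 6)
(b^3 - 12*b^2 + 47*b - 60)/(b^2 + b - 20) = (b^2 - 8*b + 15)/(b + 5)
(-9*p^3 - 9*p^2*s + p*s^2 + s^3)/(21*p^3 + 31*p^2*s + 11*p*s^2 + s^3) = (-3*p + s)/(7*p + s)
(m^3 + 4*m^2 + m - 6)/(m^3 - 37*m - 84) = (m^2 + m - 2)/(m^2 - 3*m - 28)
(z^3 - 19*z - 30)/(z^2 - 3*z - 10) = z + 3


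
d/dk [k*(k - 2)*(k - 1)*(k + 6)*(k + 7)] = 5*k^4 + 40*k^3 + 15*k^2 - 200*k + 84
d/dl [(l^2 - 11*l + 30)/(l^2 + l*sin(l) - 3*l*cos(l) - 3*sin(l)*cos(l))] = ((2*l - 11)*(l^2 + l*sin(l) - 3*l*cos(l) - 3*sin(2*l)/2) + (-l^2 + 11*l - 30)*(3*l*sin(l) + l*cos(l) + 2*l + sin(l) - 3*cos(l) - 3*cos(2*l)))/((l + sin(l))^2*(l - 3*cos(l))^2)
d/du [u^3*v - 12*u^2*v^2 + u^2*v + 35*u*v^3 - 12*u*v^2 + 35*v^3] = v*(3*u^2 - 24*u*v + 2*u + 35*v^2 - 12*v)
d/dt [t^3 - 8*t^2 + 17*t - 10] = 3*t^2 - 16*t + 17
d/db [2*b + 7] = 2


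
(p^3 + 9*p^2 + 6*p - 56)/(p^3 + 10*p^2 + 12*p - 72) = (p^2 + 11*p + 28)/(p^2 + 12*p + 36)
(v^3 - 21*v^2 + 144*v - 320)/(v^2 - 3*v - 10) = (v^2 - 16*v + 64)/(v + 2)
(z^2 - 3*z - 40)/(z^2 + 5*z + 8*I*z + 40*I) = (z - 8)/(z + 8*I)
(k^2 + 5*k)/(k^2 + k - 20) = k/(k - 4)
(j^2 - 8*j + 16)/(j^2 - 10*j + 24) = (j - 4)/(j - 6)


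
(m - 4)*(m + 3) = m^2 - m - 12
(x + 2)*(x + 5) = x^2 + 7*x + 10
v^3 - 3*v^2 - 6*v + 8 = (v - 4)*(v - 1)*(v + 2)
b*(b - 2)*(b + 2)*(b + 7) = b^4 + 7*b^3 - 4*b^2 - 28*b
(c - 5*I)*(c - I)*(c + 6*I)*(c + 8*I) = c^4 + 8*I*c^3 + 31*c^2 + 218*I*c + 240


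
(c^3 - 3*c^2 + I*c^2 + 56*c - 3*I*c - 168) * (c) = c^4 - 3*c^3 + I*c^3 + 56*c^2 - 3*I*c^2 - 168*c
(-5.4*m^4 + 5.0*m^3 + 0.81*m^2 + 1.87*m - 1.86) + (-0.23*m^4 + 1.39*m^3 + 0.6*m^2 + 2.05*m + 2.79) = -5.63*m^4 + 6.39*m^3 + 1.41*m^2 + 3.92*m + 0.93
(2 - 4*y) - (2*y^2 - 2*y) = -2*y^2 - 2*y + 2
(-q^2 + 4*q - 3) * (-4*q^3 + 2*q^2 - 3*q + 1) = 4*q^5 - 18*q^4 + 23*q^3 - 19*q^2 + 13*q - 3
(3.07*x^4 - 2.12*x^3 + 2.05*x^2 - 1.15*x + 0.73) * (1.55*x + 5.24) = 4.7585*x^5 + 12.8008*x^4 - 7.9313*x^3 + 8.9595*x^2 - 4.8945*x + 3.8252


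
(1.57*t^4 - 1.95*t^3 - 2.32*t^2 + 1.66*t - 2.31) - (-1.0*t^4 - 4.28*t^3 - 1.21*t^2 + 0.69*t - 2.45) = 2.57*t^4 + 2.33*t^3 - 1.11*t^2 + 0.97*t + 0.14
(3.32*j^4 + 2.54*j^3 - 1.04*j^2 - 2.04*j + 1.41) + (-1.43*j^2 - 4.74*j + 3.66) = 3.32*j^4 + 2.54*j^3 - 2.47*j^2 - 6.78*j + 5.07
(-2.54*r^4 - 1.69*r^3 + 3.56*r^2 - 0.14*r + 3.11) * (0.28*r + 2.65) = -0.7112*r^5 - 7.2042*r^4 - 3.4817*r^3 + 9.3948*r^2 + 0.4998*r + 8.2415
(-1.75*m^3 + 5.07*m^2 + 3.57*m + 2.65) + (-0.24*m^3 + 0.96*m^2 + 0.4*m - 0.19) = -1.99*m^3 + 6.03*m^2 + 3.97*m + 2.46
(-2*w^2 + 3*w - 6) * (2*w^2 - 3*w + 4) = -4*w^4 + 12*w^3 - 29*w^2 + 30*w - 24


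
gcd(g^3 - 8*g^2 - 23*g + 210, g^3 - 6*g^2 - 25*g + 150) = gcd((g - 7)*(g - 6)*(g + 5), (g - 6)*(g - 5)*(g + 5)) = g^2 - g - 30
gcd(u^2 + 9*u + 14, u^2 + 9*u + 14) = u^2 + 9*u + 14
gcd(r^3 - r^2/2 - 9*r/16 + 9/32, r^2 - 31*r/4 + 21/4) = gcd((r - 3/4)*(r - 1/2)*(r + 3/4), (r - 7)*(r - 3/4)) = r - 3/4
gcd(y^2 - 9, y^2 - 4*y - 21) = y + 3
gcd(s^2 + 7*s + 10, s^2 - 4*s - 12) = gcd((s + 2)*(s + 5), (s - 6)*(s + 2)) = s + 2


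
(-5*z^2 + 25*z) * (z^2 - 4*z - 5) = -5*z^4 + 45*z^3 - 75*z^2 - 125*z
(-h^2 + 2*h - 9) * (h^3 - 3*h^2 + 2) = -h^5 + 5*h^4 - 15*h^3 + 25*h^2 + 4*h - 18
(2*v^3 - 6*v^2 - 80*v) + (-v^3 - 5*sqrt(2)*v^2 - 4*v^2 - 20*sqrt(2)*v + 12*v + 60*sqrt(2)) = v^3 - 10*v^2 - 5*sqrt(2)*v^2 - 68*v - 20*sqrt(2)*v + 60*sqrt(2)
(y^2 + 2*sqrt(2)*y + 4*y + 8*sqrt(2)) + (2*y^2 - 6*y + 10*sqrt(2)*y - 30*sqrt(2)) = 3*y^2 - 2*y + 12*sqrt(2)*y - 22*sqrt(2)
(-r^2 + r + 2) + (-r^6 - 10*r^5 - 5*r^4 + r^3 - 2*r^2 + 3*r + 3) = -r^6 - 10*r^5 - 5*r^4 + r^3 - 3*r^2 + 4*r + 5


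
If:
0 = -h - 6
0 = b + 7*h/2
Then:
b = 21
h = -6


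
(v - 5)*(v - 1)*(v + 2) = v^3 - 4*v^2 - 7*v + 10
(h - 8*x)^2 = h^2 - 16*h*x + 64*x^2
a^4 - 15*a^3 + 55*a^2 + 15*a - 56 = (a - 8)*(a - 7)*(a - 1)*(a + 1)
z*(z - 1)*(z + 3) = z^3 + 2*z^2 - 3*z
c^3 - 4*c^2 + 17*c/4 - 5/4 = (c - 5/2)*(c - 1)*(c - 1/2)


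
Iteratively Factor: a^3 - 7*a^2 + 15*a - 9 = (a - 1)*(a^2 - 6*a + 9) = (a - 3)*(a - 1)*(a - 3)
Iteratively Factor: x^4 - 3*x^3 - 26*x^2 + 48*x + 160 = (x - 4)*(x^3 + x^2 - 22*x - 40) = (x - 5)*(x - 4)*(x^2 + 6*x + 8) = (x - 5)*(x - 4)*(x + 2)*(x + 4)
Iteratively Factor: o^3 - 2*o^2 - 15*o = (o)*(o^2 - 2*o - 15) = o*(o - 5)*(o + 3)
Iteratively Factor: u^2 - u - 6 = (u - 3)*(u + 2)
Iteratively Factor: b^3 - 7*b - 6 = (b + 2)*(b^2 - 2*b - 3) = (b - 3)*(b + 2)*(b + 1)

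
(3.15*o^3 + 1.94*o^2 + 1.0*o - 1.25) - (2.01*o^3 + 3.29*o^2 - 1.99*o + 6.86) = 1.14*o^3 - 1.35*o^2 + 2.99*o - 8.11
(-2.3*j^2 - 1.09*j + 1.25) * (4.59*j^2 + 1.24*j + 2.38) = -10.557*j^4 - 7.8551*j^3 - 1.0881*j^2 - 1.0442*j + 2.975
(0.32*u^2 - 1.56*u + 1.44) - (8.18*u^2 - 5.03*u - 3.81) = -7.86*u^2 + 3.47*u + 5.25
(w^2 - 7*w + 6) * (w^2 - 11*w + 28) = w^4 - 18*w^3 + 111*w^2 - 262*w + 168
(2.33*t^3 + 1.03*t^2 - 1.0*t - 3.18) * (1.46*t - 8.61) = 3.4018*t^4 - 18.5575*t^3 - 10.3283*t^2 + 3.9672*t + 27.3798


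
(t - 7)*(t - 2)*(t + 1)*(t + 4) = t^4 - 4*t^3 - 27*t^2 + 34*t + 56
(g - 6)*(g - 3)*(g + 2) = g^3 - 7*g^2 + 36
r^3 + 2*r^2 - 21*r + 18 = (r - 3)*(r - 1)*(r + 6)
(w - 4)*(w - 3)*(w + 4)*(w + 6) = w^4 + 3*w^3 - 34*w^2 - 48*w + 288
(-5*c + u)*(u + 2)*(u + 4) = -5*c*u^2 - 30*c*u - 40*c + u^3 + 6*u^2 + 8*u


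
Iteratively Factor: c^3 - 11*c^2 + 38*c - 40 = (c - 4)*(c^2 - 7*c + 10) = (c - 5)*(c - 4)*(c - 2)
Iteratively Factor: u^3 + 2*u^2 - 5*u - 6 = (u + 1)*(u^2 + u - 6) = (u - 2)*(u + 1)*(u + 3)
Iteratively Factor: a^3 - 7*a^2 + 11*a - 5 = (a - 1)*(a^2 - 6*a + 5) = (a - 1)^2*(a - 5)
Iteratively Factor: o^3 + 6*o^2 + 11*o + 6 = (o + 2)*(o^2 + 4*o + 3) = (o + 1)*(o + 2)*(o + 3)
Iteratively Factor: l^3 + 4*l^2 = (l)*(l^2 + 4*l) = l*(l + 4)*(l)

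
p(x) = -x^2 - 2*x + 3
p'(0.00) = -2.00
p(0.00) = 3.00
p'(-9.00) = 16.00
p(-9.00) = -60.00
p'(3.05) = -8.10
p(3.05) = -12.40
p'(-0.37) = -1.26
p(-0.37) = 3.60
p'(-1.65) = 1.30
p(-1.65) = 3.58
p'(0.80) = -3.60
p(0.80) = 0.76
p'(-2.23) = 2.46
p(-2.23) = 2.49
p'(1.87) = -5.74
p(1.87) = -4.24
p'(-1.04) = 0.08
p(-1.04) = 4.00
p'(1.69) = -5.38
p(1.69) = -3.24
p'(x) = -2*x - 2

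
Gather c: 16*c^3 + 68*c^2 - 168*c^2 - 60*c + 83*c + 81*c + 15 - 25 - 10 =16*c^3 - 100*c^2 + 104*c - 20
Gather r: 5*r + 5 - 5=5*r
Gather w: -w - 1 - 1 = -w - 2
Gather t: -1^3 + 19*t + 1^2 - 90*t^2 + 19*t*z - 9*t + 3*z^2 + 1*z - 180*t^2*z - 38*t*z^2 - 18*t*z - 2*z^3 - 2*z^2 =t^2*(-180*z - 90) + t*(-38*z^2 + z + 10) - 2*z^3 + z^2 + z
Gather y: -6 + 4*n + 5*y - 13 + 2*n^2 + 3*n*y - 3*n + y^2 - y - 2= 2*n^2 + n + y^2 + y*(3*n + 4) - 21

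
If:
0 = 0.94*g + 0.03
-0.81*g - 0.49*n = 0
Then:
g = -0.03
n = 0.05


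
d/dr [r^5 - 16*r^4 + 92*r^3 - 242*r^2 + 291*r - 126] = 5*r^4 - 64*r^3 + 276*r^2 - 484*r + 291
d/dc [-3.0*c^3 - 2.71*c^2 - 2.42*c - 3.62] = -9.0*c^2 - 5.42*c - 2.42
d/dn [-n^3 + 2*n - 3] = 2 - 3*n^2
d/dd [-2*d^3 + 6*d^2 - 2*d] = -6*d^2 + 12*d - 2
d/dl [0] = 0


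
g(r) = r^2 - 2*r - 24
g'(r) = 2*r - 2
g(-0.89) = -21.43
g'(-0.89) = -3.78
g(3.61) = -18.19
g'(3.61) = 5.22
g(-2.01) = -15.94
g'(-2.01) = -6.02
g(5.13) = -7.94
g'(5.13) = 8.26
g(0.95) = -25.00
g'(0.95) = -0.10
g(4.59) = -12.11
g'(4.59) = 7.18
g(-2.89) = -9.87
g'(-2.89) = -7.78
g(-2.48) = -12.89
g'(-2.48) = -6.96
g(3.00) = -21.00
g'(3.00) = 4.00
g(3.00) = -21.00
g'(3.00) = 4.00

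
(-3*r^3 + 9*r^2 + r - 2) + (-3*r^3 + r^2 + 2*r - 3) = -6*r^3 + 10*r^2 + 3*r - 5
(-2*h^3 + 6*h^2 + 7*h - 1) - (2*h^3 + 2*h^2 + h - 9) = -4*h^3 + 4*h^2 + 6*h + 8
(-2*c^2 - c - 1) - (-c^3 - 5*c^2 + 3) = c^3 + 3*c^2 - c - 4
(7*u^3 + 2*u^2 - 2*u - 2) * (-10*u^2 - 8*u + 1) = -70*u^5 - 76*u^4 + 11*u^3 + 38*u^2 + 14*u - 2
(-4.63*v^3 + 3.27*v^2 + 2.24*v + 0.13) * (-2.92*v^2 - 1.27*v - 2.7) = 13.5196*v^5 - 3.6683*v^4 + 1.8073*v^3 - 12.0534*v^2 - 6.2131*v - 0.351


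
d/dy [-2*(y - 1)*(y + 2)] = -4*y - 2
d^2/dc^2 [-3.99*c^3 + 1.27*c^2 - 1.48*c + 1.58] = 2.54 - 23.94*c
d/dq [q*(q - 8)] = 2*q - 8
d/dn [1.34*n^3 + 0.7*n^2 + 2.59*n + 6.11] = 4.02*n^2 + 1.4*n + 2.59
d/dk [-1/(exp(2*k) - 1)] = 1/(2*sinh(k)^2)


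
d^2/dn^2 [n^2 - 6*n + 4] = 2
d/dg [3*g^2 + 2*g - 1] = 6*g + 2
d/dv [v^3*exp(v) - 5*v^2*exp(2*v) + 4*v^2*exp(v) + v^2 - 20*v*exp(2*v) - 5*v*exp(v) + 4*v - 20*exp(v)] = v^3*exp(v) - 10*v^2*exp(2*v) + 7*v^2*exp(v) - 50*v*exp(2*v) + 3*v*exp(v) + 2*v - 20*exp(2*v) - 25*exp(v) + 4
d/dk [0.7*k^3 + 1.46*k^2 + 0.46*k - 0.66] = 2.1*k^2 + 2.92*k + 0.46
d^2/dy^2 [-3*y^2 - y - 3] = -6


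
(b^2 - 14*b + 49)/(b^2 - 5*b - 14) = (b - 7)/(b + 2)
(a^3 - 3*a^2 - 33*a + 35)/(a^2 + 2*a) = (a^3 - 3*a^2 - 33*a + 35)/(a*(a + 2))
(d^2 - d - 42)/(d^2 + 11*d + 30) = (d - 7)/(d + 5)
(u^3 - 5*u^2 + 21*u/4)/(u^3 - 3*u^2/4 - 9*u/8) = 2*(2*u - 7)/(4*u + 3)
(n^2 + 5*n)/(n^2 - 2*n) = (n + 5)/(n - 2)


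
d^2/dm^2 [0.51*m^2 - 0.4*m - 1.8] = 1.02000000000000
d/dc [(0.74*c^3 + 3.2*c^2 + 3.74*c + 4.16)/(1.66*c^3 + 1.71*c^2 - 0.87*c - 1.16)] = (-4.0466*c^4 - 13.7044*c^3 - 32.4714*c^2 - 21.6512*c - 0.7192)/(2.7556*c^6 + 5.6772*c^5 + 0.0356999999999998*c^4 - 6.8266*c^3 - 3.2103*c^2 + 2.0184*c + 1.3456)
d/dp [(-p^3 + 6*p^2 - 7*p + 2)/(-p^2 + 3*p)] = (p^4 - 6*p^3 + 11*p^2 + 4*p - 6)/(p^2*(p^2 - 6*p + 9))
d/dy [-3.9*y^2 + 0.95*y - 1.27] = 0.95 - 7.8*y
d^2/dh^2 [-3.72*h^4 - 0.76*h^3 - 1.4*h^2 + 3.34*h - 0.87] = -44.64*h^2 - 4.56*h - 2.8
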